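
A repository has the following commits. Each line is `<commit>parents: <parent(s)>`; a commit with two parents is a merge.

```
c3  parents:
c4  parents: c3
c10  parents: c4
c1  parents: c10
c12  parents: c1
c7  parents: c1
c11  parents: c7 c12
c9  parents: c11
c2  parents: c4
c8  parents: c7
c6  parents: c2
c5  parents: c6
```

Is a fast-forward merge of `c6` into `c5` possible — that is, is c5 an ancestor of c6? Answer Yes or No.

A fast-forward from c5 to c6 is possible iff c5 is an ancestor of c6.
Ancestors of c6: {c2, c3, c4, c6}.
c5 is not among them, so fast-forward is not possible.

No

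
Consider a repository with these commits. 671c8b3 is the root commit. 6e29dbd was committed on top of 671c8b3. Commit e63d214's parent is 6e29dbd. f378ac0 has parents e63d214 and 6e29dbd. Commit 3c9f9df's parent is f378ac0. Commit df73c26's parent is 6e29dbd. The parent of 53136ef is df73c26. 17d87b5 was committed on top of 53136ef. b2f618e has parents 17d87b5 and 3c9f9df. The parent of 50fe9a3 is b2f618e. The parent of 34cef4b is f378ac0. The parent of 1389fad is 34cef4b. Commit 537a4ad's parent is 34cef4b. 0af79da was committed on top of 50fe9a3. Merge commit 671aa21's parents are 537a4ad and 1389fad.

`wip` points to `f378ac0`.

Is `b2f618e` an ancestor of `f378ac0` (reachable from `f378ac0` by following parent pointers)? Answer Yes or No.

Ancestors of f378ac0: {671c8b3, 6e29dbd, e63d214, f378ac0}.
b2f618e is not in that set, so it is not an ancestor of f378ac0.

No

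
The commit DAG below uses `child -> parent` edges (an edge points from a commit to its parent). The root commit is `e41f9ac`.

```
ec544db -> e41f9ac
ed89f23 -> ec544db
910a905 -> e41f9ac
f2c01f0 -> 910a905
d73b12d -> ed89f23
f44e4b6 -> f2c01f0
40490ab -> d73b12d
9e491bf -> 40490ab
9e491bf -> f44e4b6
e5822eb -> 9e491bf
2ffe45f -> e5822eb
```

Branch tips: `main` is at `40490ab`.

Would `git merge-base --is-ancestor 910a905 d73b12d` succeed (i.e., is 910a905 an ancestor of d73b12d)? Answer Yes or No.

Ancestors of d73b12d: {d73b12d, e41f9ac, ec544db, ed89f23}.
910a905 is not in that set, so it is not an ancestor of d73b12d.

No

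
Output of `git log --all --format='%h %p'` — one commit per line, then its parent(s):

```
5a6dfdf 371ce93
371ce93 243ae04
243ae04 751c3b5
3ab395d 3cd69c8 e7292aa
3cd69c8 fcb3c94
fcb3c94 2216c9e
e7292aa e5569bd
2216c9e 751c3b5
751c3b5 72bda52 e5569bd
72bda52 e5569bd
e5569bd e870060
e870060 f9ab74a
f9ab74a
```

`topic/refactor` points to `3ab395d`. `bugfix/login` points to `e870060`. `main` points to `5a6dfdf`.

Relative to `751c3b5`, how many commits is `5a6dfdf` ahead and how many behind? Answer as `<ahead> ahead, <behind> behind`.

Reachable from 5a6dfdf: {243ae04, 371ce93, 5a6dfdf, 72bda52, 751c3b5, e5569bd, e870060, f9ab74a}.
Reachable from 751c3b5: {72bda52, 751c3b5, e5569bd, e870060, f9ab74a}.
Only in 5a6dfdf's history (ahead): {243ae04, 371ce93, 5a6dfdf} — 3.
Only in 751c3b5's history (behind): {} — 0.

3 ahead, 0 behind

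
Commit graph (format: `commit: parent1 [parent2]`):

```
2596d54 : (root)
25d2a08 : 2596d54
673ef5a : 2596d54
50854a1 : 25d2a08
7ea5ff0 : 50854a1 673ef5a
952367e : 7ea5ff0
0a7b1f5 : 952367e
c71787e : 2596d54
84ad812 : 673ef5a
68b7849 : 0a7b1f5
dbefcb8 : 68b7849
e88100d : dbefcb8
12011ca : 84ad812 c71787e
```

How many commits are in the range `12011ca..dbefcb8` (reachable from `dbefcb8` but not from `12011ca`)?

Reachable from dbefcb8: {0a7b1f5, 2596d54, 25d2a08, 50854a1, 673ef5a, 68b7849, 7ea5ff0, 952367e, dbefcb8}.
Reachable from 12011ca: {12011ca, 2596d54, 673ef5a, 84ad812, c71787e}.
In dbefcb8's history but not 12011ca's: {0a7b1f5, 25d2a08, 50854a1, 68b7849, 7ea5ff0, 952367e, dbefcb8} — 7 commits.

7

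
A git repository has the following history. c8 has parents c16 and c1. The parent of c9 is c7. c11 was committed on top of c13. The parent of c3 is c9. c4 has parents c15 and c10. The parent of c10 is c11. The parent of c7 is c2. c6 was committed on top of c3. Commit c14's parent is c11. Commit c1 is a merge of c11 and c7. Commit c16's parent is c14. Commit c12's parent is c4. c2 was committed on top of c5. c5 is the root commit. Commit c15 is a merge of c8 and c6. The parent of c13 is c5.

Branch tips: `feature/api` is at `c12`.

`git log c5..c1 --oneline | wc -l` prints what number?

Reachable from c1: {c1, c11, c13, c2, c5, c7}.
Reachable from c5: {c5}.
In c1's history but not c5's: {c1, c11, c13, c2, c7} — 5 commits.

5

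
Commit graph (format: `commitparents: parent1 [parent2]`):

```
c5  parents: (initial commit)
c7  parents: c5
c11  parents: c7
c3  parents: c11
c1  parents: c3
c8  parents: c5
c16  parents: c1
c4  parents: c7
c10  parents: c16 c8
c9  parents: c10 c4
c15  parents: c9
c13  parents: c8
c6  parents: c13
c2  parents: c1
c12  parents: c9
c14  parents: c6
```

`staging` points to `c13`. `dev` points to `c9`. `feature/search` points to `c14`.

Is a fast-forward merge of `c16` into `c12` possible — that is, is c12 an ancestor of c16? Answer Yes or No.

A fast-forward from c12 to c16 is possible iff c12 is an ancestor of c16.
Ancestors of c16: {c1, c11, c16, c3, c5, c7}.
c12 is not among them, so fast-forward is not possible.

No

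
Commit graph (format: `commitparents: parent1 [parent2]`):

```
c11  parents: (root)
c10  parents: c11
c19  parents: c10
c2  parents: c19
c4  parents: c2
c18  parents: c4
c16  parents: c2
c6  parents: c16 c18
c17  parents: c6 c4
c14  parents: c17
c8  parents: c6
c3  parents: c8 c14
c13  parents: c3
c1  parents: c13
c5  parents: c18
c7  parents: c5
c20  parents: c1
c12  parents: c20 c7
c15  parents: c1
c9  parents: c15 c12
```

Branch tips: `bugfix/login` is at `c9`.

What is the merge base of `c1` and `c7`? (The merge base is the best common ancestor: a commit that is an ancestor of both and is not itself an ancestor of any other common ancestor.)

Ancestors of c1: {c1, c10, c11, c13, c14, c16, c17, c18, c19, c2, c3, c4, c6, c8}.
Ancestors of c7: {c10, c11, c18, c19, c2, c4, c5, c7}.
Common ancestors: {c10, c11, c18, c19, c2, c4}.
Among these, c18 is not an ancestor of any other common ancestor — it is the merge base.

c18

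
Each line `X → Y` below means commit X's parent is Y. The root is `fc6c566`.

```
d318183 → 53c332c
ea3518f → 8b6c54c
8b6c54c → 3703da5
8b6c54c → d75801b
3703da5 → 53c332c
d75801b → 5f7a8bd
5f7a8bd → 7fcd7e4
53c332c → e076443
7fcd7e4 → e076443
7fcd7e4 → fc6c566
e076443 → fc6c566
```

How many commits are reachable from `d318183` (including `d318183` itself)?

Walking parent pointers from d318183: reachable set = {53c332c, d318183, e076443, fc6c566}.
That is 4 commits.

4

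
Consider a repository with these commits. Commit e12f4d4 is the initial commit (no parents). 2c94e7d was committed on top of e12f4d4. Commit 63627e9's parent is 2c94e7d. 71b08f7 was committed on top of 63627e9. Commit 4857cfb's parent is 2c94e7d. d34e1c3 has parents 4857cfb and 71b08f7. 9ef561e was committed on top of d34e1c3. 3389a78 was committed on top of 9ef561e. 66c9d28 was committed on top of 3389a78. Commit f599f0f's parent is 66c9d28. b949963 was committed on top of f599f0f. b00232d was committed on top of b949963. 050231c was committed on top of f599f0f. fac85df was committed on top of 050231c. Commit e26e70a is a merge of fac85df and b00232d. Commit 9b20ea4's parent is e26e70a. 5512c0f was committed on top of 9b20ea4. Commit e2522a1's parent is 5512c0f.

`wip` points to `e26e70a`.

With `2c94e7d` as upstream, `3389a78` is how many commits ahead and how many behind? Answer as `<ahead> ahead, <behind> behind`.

6 ahead, 0 behind

Reachable from 3389a78: {2c94e7d, 3389a78, 4857cfb, 63627e9, 71b08f7, 9ef561e, d34e1c3, e12f4d4}.
Reachable from 2c94e7d: {2c94e7d, e12f4d4}.
Only in 3389a78's history (ahead): {3389a78, 4857cfb, 63627e9, 71b08f7, 9ef561e, d34e1c3} — 6.
Only in 2c94e7d's history (behind): {} — 0.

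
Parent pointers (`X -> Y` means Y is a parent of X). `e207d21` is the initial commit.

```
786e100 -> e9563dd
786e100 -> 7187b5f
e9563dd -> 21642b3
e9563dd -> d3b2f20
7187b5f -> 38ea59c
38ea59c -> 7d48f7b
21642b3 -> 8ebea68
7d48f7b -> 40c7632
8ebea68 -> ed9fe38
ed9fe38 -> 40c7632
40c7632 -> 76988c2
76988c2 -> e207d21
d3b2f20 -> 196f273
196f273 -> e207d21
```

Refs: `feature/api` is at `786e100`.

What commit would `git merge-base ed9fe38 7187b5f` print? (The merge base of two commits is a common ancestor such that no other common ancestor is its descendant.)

Ancestors of ed9fe38: {40c7632, 76988c2, e207d21, ed9fe38}.
Ancestors of 7187b5f: {38ea59c, 40c7632, 7187b5f, 76988c2, 7d48f7b, e207d21}.
Common ancestors: {40c7632, 76988c2, e207d21}.
Among these, 40c7632 is not an ancestor of any other common ancestor — it is the merge base.

40c7632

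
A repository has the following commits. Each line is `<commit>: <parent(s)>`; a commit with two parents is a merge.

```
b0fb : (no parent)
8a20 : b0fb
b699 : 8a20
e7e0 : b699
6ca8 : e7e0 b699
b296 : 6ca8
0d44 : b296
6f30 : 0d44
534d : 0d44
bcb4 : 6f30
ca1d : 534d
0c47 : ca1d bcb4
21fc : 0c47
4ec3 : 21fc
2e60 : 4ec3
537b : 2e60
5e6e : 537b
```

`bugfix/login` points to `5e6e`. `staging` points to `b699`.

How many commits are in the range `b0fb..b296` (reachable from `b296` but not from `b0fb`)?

5

Reachable from b296: {6ca8, 8a20, b0fb, b296, b699, e7e0}.
Reachable from b0fb: {b0fb}.
In b296's history but not b0fb's: {6ca8, 8a20, b296, b699, e7e0} — 5 commits.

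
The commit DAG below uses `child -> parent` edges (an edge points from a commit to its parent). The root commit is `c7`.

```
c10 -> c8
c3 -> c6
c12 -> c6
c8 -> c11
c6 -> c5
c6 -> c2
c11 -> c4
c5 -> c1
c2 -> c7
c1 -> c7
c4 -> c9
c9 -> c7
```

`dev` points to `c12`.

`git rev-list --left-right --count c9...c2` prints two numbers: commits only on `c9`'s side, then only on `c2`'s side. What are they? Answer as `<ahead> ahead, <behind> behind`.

1 ahead, 1 behind

Reachable from c9: {c7, c9}.
Reachable from c2: {c2, c7}.
Only in c9's history (ahead): {c9} — 1.
Only in c2's history (behind): {c2} — 1.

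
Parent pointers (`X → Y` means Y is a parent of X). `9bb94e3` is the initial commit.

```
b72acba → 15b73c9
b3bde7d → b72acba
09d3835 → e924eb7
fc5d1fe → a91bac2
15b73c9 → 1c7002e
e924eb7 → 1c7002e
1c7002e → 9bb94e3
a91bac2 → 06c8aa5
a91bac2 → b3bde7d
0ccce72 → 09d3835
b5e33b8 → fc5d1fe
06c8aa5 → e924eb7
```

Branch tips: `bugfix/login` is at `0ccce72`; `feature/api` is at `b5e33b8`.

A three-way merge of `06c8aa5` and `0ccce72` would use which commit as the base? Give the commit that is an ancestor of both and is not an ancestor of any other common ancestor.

e924eb7

Ancestors of 06c8aa5: {06c8aa5, 1c7002e, 9bb94e3, e924eb7}.
Ancestors of 0ccce72: {09d3835, 0ccce72, 1c7002e, 9bb94e3, e924eb7}.
Common ancestors: {1c7002e, 9bb94e3, e924eb7}.
Among these, e924eb7 is not an ancestor of any other common ancestor — it is the merge base.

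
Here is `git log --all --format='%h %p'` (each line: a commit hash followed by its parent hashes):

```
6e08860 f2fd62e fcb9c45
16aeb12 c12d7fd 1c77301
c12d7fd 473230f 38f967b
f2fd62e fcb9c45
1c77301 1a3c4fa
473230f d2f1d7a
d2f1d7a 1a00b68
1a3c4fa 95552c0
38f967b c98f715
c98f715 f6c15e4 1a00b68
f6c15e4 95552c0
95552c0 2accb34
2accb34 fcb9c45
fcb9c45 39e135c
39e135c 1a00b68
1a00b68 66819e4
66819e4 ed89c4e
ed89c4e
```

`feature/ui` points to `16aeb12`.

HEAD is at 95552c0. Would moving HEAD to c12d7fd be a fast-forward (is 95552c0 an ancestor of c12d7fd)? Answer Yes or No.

A fast-forward from 95552c0 to c12d7fd is possible iff 95552c0 is an ancestor of c12d7fd.
Ancestors of c12d7fd: {1a00b68, 2accb34, 38f967b, 39e135c, 473230f, 66819e4, 95552c0, c12d7fd, c98f715, d2f1d7a, ed89c4e, f6c15e4, fcb9c45}.
95552c0 is among them, so fast-forward is possible.

Yes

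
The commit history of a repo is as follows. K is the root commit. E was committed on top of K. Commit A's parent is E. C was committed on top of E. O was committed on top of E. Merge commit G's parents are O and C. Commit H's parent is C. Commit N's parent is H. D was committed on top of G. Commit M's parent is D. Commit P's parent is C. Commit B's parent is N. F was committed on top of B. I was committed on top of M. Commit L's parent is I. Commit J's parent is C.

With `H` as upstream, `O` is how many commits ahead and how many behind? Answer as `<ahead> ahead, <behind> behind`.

1 ahead, 2 behind

Reachable from O: {E, K, O}.
Reachable from H: {C, E, H, K}.
Only in O's history (ahead): {O} — 1.
Only in H's history (behind): {C, H} — 2.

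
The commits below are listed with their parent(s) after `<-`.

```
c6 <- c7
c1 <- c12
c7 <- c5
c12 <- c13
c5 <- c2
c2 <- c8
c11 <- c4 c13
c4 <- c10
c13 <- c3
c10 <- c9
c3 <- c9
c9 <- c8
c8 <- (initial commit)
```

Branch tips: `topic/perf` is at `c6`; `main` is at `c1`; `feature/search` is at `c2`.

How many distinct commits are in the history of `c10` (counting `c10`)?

Walking parent pointers from c10: reachable set = {c10, c8, c9}.
That is 3 commits.

3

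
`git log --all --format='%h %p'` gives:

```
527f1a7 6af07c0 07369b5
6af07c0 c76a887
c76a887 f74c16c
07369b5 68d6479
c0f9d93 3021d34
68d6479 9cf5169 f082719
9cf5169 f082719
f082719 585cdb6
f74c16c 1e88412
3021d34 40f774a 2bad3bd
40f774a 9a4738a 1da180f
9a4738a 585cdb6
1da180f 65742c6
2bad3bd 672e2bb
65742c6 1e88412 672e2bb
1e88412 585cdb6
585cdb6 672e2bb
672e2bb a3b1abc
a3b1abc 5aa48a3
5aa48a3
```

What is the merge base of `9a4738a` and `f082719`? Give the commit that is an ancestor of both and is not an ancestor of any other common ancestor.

Ancestors of 9a4738a: {585cdb6, 5aa48a3, 672e2bb, 9a4738a, a3b1abc}.
Ancestors of f082719: {585cdb6, 5aa48a3, 672e2bb, a3b1abc, f082719}.
Common ancestors: {585cdb6, 5aa48a3, 672e2bb, a3b1abc}.
Among these, 585cdb6 is not an ancestor of any other common ancestor — it is the merge base.

585cdb6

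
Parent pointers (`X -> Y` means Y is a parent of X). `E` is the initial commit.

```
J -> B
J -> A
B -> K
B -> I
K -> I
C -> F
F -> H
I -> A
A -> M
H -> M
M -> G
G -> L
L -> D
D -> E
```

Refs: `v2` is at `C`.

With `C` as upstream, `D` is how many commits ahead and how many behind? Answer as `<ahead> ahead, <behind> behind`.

Reachable from D: {D, E}.
Reachable from C: {C, D, E, F, G, H, L, M}.
Only in D's history (ahead): {} — 0.
Only in C's history (behind): {C, F, G, H, L, M} — 6.

0 ahead, 6 behind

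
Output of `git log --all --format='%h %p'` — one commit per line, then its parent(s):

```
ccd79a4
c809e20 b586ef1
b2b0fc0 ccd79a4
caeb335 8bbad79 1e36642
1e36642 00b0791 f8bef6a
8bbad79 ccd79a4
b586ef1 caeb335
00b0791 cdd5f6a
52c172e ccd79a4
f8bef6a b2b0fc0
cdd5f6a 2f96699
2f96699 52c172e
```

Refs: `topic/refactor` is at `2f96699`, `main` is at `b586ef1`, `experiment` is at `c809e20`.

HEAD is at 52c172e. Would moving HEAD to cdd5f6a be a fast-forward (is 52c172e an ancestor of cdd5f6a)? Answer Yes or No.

Yes

A fast-forward from 52c172e to cdd5f6a is possible iff 52c172e is an ancestor of cdd5f6a.
Ancestors of cdd5f6a: {2f96699, 52c172e, ccd79a4, cdd5f6a}.
52c172e is among them, so fast-forward is possible.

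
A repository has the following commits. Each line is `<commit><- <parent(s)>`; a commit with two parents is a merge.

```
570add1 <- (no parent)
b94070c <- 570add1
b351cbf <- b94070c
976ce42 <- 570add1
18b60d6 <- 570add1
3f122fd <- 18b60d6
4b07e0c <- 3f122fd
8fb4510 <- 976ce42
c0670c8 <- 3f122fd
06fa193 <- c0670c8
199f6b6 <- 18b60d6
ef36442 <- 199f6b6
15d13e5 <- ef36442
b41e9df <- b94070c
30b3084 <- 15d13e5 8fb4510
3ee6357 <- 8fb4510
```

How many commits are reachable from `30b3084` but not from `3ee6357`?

Reachable from 30b3084: {15d13e5, 18b60d6, 199f6b6, 30b3084, 570add1, 8fb4510, 976ce42, ef36442}.
Reachable from 3ee6357: {3ee6357, 570add1, 8fb4510, 976ce42}.
In 30b3084's history but not 3ee6357's: {15d13e5, 18b60d6, 199f6b6, 30b3084, ef36442} — 5 commits.

5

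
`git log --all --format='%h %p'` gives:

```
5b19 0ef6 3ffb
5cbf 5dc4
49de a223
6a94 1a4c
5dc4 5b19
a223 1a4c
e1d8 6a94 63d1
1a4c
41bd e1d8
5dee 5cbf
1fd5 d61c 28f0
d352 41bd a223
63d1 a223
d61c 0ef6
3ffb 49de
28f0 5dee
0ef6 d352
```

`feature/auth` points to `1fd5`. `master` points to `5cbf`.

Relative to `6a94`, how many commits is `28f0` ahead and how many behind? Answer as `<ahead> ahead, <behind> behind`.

Reachable from 28f0: {0ef6, 1a4c, 28f0, 3ffb, 41bd, 49de, 5b19, 5cbf, 5dc4, 5dee, 63d1, 6a94, a223, d352, e1d8}.
Reachable from 6a94: {1a4c, 6a94}.
Only in 28f0's history (ahead): {0ef6, 28f0, 3ffb, 41bd, 49de, 5b19, 5cbf, 5dc4, 5dee, 63d1, a223, d352, e1d8} — 13.
Only in 6a94's history (behind): {} — 0.

13 ahead, 0 behind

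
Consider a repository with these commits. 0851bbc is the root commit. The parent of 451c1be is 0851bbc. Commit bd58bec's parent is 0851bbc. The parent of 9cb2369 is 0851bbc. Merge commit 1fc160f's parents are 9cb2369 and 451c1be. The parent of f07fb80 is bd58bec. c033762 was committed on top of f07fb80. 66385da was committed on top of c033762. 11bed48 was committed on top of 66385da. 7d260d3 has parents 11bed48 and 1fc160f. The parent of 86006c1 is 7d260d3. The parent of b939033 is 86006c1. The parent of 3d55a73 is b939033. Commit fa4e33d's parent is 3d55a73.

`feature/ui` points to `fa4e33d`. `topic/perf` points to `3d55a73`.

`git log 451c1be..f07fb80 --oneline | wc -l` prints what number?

Reachable from f07fb80: {0851bbc, bd58bec, f07fb80}.
Reachable from 451c1be: {0851bbc, 451c1be}.
In f07fb80's history but not 451c1be's: {bd58bec, f07fb80} — 2 commits.

2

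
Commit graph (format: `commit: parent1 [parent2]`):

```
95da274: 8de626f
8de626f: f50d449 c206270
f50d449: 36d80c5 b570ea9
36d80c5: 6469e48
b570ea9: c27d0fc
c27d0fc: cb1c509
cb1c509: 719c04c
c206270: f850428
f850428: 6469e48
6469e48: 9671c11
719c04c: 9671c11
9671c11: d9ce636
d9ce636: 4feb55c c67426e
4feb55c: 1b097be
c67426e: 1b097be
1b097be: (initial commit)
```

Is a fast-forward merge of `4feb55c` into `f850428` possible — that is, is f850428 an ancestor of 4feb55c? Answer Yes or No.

A fast-forward from f850428 to 4feb55c is possible iff f850428 is an ancestor of 4feb55c.
Ancestors of 4feb55c: {1b097be, 4feb55c}.
f850428 is not among them, so fast-forward is not possible.

No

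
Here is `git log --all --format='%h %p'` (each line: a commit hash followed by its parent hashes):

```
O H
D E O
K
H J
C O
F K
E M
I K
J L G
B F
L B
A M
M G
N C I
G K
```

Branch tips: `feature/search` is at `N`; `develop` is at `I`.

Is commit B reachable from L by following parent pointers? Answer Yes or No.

Yes

Ancestors of L (commits reachable by following parents): {B, F, K, L}.
B is in that set, so it is an ancestor of L.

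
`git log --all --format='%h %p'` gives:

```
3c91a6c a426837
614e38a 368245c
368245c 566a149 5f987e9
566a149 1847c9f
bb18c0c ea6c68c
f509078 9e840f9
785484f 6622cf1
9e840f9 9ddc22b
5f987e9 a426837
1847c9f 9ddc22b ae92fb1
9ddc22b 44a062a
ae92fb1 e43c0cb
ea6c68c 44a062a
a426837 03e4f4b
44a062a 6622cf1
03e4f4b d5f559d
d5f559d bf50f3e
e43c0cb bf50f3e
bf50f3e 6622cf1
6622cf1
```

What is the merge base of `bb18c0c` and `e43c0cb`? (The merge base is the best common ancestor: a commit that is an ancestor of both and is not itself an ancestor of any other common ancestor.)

Ancestors of bb18c0c: {44a062a, 6622cf1, bb18c0c, ea6c68c}.
Ancestors of e43c0cb: {6622cf1, bf50f3e, e43c0cb}.
Common ancestors: {6622cf1}.
The only common ancestor is 6622cf1, so it is the merge base.

6622cf1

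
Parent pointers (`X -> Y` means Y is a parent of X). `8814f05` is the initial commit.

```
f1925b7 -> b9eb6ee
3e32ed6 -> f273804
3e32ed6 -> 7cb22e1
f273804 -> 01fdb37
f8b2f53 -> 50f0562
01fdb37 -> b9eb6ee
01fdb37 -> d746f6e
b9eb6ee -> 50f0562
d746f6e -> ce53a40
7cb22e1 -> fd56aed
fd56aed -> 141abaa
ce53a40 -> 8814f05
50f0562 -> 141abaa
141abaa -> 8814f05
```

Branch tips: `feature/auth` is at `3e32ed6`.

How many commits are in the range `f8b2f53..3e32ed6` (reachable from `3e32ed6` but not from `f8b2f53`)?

8

Reachable from 3e32ed6: {01fdb37, 141abaa, 3e32ed6, 50f0562, 7cb22e1, 8814f05, b9eb6ee, ce53a40, d746f6e, f273804, fd56aed}.
Reachable from f8b2f53: {141abaa, 50f0562, 8814f05, f8b2f53}.
In 3e32ed6's history but not f8b2f53's: {01fdb37, 3e32ed6, 7cb22e1, b9eb6ee, ce53a40, d746f6e, f273804, fd56aed} — 8 commits.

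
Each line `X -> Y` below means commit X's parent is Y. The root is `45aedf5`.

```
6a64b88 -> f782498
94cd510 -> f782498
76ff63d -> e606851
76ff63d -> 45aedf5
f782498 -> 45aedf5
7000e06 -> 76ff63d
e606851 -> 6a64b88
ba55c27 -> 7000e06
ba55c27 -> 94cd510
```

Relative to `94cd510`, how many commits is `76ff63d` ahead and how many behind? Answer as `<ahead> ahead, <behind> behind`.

3 ahead, 1 behind

Reachable from 76ff63d: {45aedf5, 6a64b88, 76ff63d, e606851, f782498}.
Reachable from 94cd510: {45aedf5, 94cd510, f782498}.
Only in 76ff63d's history (ahead): {6a64b88, 76ff63d, e606851} — 3.
Only in 94cd510's history (behind): {94cd510} — 1.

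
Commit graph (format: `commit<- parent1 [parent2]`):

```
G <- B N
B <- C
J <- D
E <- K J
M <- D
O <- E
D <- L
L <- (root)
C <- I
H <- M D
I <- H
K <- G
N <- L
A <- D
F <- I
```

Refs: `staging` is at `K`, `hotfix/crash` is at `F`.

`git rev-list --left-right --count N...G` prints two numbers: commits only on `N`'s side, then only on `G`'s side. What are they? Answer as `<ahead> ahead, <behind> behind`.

Reachable from N: {L, N}.
Reachable from G: {B, C, D, G, H, I, L, M, N}.
Only in N's history (ahead): {} — 0.
Only in G's history (behind): {B, C, D, G, H, I, M} — 7.

0 ahead, 7 behind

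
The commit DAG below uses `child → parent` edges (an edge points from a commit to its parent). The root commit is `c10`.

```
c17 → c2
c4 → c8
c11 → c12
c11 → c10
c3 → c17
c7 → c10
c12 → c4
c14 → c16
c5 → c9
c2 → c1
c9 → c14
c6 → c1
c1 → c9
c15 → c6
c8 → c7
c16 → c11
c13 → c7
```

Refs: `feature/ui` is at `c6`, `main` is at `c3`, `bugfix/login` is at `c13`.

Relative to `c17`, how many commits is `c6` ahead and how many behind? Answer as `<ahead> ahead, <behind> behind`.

1 ahead, 2 behind

Reachable from c6: {c1, c10, c11, c12, c14, c16, c4, c6, c7, c8, c9}.
Reachable from c17: {c1, c10, c11, c12, c14, c16, c17, c2, c4, c7, c8, c9}.
Only in c6's history (ahead): {c6} — 1.
Only in c17's history (behind): {c17, c2} — 2.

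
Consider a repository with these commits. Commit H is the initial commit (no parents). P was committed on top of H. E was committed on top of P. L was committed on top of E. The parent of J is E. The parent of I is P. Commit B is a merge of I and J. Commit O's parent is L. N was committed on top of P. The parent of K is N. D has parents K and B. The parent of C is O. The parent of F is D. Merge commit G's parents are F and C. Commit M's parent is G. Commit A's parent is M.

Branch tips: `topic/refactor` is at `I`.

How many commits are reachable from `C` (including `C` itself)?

6

Walking parent pointers from C: reachable set = {C, E, H, L, O, P}.
That is 6 commits.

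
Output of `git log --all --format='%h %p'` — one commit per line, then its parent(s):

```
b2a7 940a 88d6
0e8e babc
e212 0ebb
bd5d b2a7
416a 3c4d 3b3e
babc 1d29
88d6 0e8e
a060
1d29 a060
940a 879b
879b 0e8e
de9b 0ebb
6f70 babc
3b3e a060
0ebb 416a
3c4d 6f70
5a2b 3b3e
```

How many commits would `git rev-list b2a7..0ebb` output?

Reachable from 0ebb: {0ebb, 1d29, 3b3e, 3c4d, 416a, 6f70, a060, babc}.
Reachable from b2a7: {0e8e, 1d29, 879b, 88d6, 940a, a060, b2a7, babc}.
In 0ebb's history but not b2a7's: {0ebb, 3b3e, 3c4d, 416a, 6f70} — 5 commits.

5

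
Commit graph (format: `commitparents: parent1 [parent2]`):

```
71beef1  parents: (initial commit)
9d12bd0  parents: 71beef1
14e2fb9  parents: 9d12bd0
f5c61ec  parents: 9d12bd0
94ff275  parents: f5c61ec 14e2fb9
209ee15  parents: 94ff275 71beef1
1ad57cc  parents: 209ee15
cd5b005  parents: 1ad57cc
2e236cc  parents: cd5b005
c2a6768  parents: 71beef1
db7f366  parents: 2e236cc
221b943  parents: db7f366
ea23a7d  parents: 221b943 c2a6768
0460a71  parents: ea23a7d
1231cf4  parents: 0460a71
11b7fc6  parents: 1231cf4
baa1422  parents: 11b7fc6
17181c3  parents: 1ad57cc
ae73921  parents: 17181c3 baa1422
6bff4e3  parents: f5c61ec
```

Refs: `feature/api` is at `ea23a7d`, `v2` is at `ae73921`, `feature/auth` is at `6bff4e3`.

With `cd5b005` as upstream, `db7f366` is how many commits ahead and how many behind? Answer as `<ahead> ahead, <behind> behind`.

Reachable from db7f366: {14e2fb9, 1ad57cc, 209ee15, 2e236cc, 71beef1, 94ff275, 9d12bd0, cd5b005, db7f366, f5c61ec}.
Reachable from cd5b005: {14e2fb9, 1ad57cc, 209ee15, 71beef1, 94ff275, 9d12bd0, cd5b005, f5c61ec}.
Only in db7f366's history (ahead): {2e236cc, db7f366} — 2.
Only in cd5b005's history (behind): {} — 0.

2 ahead, 0 behind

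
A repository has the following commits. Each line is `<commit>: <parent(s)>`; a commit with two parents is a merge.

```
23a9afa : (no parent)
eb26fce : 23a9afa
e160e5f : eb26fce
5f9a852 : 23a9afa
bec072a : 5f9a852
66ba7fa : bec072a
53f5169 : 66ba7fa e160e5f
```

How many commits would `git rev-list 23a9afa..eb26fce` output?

1

Reachable from eb26fce: {23a9afa, eb26fce}.
Reachable from 23a9afa: {23a9afa}.
In eb26fce's history but not 23a9afa's: {eb26fce} — 1 commit.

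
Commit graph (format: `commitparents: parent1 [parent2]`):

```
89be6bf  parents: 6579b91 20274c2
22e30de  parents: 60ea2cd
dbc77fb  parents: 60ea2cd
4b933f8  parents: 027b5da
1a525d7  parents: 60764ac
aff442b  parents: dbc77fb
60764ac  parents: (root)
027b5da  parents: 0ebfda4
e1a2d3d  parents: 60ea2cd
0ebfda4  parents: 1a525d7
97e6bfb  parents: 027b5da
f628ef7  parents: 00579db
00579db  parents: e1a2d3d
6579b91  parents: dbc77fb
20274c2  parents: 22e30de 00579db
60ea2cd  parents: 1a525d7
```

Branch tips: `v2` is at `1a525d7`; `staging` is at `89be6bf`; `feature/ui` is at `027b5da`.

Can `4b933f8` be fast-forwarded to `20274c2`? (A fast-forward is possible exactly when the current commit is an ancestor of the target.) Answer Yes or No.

A fast-forward from 4b933f8 to 20274c2 is possible iff 4b933f8 is an ancestor of 20274c2.
Ancestors of 20274c2: {00579db, 1a525d7, 20274c2, 22e30de, 60764ac, 60ea2cd, e1a2d3d}.
4b933f8 is not among them, so fast-forward is not possible.

No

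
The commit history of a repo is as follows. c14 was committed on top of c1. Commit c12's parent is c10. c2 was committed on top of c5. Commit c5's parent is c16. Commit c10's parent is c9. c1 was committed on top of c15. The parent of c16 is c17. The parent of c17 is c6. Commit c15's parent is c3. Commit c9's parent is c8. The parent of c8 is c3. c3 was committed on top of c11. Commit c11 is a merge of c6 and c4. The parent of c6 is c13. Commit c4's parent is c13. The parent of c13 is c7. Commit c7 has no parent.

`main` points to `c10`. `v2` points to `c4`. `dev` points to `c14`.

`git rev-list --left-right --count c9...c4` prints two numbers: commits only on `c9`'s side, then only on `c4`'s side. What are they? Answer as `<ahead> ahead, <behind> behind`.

Reachable from c9: {c11, c13, c3, c4, c6, c7, c8, c9}.
Reachable from c4: {c13, c4, c7}.
Only in c9's history (ahead): {c11, c3, c6, c8, c9} — 5.
Only in c4's history (behind): {} — 0.

5 ahead, 0 behind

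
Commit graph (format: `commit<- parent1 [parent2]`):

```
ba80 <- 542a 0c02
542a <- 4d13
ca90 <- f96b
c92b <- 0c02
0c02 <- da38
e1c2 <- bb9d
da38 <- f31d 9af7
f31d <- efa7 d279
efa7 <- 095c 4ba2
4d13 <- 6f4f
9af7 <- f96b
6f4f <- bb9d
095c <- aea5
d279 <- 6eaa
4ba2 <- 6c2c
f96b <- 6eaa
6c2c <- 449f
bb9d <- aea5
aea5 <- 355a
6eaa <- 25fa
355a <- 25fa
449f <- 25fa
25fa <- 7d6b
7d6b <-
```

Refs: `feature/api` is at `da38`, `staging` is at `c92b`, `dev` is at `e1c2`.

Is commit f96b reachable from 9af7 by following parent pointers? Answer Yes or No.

Yes

Ancestors of 9af7 (commits reachable by following parents): {25fa, 6eaa, 7d6b, 9af7, f96b}.
f96b is in that set, so it is an ancestor of 9af7.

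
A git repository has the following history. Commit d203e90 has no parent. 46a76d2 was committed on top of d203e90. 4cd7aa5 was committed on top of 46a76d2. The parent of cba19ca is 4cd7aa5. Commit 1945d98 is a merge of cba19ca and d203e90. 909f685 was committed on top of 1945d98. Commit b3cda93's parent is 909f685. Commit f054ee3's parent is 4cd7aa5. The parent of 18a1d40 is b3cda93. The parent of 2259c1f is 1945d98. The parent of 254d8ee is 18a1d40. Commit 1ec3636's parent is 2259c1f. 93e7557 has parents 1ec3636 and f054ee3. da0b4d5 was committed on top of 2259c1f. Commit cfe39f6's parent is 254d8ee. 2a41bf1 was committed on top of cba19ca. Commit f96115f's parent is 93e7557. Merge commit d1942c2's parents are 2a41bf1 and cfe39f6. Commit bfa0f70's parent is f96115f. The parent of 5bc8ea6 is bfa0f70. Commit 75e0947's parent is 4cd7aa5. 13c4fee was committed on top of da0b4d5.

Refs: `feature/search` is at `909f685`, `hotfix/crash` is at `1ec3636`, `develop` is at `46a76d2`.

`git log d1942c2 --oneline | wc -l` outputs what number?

Walking parent pointers from d1942c2: reachable set = {18a1d40, 1945d98, 254d8ee, 2a41bf1, 46a76d2, 4cd7aa5, 909f685, b3cda93, cba19ca, cfe39f6, d1942c2, d203e90}.
That is 12 commits.

12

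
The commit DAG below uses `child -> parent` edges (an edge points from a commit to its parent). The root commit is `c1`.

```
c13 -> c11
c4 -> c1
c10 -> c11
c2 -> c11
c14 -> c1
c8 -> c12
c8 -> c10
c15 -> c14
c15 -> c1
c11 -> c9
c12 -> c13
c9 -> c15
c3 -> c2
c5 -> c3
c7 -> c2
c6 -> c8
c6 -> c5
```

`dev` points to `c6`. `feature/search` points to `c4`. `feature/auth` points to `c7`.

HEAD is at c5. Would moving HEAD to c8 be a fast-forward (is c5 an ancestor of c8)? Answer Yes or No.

A fast-forward from c5 to c8 is possible iff c5 is an ancestor of c8.
Ancestors of c8: {c1, c10, c11, c12, c13, c14, c15, c8, c9}.
c5 is not among them, so fast-forward is not possible.

No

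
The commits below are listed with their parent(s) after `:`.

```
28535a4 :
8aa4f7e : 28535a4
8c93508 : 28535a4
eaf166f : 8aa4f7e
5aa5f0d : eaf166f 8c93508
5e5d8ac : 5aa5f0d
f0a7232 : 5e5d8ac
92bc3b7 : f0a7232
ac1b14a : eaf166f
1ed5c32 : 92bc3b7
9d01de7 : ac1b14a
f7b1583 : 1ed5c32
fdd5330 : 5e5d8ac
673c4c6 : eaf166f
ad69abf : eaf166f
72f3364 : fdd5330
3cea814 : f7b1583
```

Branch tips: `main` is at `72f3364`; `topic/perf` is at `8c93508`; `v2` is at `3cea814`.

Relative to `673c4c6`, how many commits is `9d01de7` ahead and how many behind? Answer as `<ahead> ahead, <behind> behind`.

2 ahead, 1 behind

Reachable from 9d01de7: {28535a4, 8aa4f7e, 9d01de7, ac1b14a, eaf166f}.
Reachable from 673c4c6: {28535a4, 673c4c6, 8aa4f7e, eaf166f}.
Only in 9d01de7's history (ahead): {9d01de7, ac1b14a} — 2.
Only in 673c4c6's history (behind): {673c4c6} — 1.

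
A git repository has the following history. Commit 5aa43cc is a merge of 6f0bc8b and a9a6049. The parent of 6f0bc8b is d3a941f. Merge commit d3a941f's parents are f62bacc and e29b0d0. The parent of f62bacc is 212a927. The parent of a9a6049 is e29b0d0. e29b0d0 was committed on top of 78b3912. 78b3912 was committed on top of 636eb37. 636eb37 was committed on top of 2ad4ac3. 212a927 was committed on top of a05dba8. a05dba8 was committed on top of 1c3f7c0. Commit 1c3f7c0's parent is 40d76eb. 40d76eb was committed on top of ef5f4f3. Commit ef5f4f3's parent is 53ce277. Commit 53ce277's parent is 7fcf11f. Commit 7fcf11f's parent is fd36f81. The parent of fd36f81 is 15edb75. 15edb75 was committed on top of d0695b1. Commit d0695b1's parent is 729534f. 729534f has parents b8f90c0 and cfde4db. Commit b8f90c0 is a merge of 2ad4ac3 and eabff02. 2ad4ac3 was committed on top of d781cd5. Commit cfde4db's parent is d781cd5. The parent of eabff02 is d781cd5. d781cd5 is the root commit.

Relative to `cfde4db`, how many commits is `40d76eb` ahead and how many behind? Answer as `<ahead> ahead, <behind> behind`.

11 ahead, 0 behind

Reachable from 40d76eb: {15edb75, 2ad4ac3, 40d76eb, 53ce277, 729534f, 7fcf11f, b8f90c0, cfde4db, d0695b1, d781cd5, eabff02, ef5f4f3, fd36f81}.
Reachable from cfde4db: {cfde4db, d781cd5}.
Only in 40d76eb's history (ahead): {15edb75, 2ad4ac3, 40d76eb, 53ce277, 729534f, 7fcf11f, b8f90c0, d0695b1, eabff02, ef5f4f3, fd36f81} — 11.
Only in cfde4db's history (behind): {} — 0.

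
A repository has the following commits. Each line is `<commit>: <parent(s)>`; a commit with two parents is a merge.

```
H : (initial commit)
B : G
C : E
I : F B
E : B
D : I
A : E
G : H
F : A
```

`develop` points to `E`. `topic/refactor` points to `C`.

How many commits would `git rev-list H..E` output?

Reachable from E: {B, E, G, H}.
Reachable from H: {H}.
In E's history but not H's: {B, E, G} — 3 commits.

3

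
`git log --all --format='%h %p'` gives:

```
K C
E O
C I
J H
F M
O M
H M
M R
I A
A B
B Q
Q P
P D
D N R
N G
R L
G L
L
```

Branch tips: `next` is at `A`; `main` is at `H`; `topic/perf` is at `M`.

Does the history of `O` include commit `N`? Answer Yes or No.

Ancestors of O: {L, M, O, R}.
N is not in that set, so it is not an ancestor of O.

No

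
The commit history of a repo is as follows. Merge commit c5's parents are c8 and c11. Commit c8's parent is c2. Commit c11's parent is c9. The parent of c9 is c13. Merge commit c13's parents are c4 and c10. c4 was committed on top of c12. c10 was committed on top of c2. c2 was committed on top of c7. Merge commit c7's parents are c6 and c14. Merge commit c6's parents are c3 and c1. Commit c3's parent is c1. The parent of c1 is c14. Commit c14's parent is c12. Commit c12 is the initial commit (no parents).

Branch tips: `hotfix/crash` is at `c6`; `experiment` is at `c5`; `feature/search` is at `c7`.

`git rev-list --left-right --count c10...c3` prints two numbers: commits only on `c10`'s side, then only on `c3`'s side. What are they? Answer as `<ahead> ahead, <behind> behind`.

Reachable from c10: {c1, c10, c12, c14, c2, c3, c6, c7}.
Reachable from c3: {c1, c12, c14, c3}.
Only in c10's history (ahead): {c10, c2, c6, c7} — 4.
Only in c3's history (behind): {} — 0.

4 ahead, 0 behind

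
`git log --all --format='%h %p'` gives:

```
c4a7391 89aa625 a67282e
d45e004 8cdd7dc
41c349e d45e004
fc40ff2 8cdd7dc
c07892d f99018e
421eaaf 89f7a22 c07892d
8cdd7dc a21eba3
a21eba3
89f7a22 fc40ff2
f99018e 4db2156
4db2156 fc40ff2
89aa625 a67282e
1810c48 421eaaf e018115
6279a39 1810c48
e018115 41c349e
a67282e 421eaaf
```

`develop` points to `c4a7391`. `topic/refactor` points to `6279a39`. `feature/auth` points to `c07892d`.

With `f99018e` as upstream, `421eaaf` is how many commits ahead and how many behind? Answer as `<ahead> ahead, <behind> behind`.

3 ahead, 0 behind

Reachable from 421eaaf: {421eaaf, 4db2156, 89f7a22, 8cdd7dc, a21eba3, c07892d, f99018e, fc40ff2}.
Reachable from f99018e: {4db2156, 8cdd7dc, a21eba3, f99018e, fc40ff2}.
Only in 421eaaf's history (ahead): {421eaaf, 89f7a22, c07892d} — 3.
Only in f99018e's history (behind): {} — 0.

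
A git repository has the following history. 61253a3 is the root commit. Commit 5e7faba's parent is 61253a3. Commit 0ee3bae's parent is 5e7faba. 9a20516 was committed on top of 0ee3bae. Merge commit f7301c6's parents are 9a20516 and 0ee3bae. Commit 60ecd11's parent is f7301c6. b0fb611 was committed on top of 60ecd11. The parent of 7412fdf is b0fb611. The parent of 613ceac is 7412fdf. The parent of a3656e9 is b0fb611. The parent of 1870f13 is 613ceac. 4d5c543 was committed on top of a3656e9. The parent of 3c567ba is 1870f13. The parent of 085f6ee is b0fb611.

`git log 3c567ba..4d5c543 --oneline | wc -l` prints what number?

Reachable from 4d5c543: {0ee3bae, 4d5c543, 5e7faba, 60ecd11, 61253a3, 9a20516, a3656e9, b0fb611, f7301c6}.
Reachable from 3c567ba: {0ee3bae, 1870f13, 3c567ba, 5e7faba, 60ecd11, 61253a3, 613ceac, 7412fdf, 9a20516, b0fb611, f7301c6}.
In 4d5c543's history but not 3c567ba's: {4d5c543, a3656e9} — 2 commits.

2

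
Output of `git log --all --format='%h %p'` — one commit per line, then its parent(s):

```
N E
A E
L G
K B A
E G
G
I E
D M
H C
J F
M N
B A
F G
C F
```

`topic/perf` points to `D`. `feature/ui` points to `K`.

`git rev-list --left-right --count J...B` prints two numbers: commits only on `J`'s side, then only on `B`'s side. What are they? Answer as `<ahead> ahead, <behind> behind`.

2 ahead, 3 behind

Reachable from J: {F, G, J}.
Reachable from B: {A, B, E, G}.
Only in J's history (ahead): {F, J} — 2.
Only in B's history (behind): {A, B, E} — 3.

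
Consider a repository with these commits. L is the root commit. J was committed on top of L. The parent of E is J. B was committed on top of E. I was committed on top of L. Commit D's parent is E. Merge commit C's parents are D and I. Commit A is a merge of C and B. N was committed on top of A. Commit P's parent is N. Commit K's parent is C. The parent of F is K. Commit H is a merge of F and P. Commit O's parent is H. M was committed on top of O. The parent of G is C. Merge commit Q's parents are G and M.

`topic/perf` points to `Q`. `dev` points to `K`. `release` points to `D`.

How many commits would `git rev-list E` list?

Walking parent pointers from E: reachable set = {E, J, L}.
That is 3 commits.

3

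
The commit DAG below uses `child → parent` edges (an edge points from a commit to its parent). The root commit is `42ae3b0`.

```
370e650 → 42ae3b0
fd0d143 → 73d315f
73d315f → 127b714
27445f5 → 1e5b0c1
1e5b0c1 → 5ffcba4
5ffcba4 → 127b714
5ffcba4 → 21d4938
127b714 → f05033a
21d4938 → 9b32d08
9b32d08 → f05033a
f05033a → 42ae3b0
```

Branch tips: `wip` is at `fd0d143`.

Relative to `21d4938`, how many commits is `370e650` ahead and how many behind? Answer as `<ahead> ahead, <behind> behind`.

1 ahead, 3 behind

Reachable from 370e650: {370e650, 42ae3b0}.
Reachable from 21d4938: {21d4938, 42ae3b0, 9b32d08, f05033a}.
Only in 370e650's history (ahead): {370e650} — 1.
Only in 21d4938's history (behind): {21d4938, 9b32d08, f05033a} — 3.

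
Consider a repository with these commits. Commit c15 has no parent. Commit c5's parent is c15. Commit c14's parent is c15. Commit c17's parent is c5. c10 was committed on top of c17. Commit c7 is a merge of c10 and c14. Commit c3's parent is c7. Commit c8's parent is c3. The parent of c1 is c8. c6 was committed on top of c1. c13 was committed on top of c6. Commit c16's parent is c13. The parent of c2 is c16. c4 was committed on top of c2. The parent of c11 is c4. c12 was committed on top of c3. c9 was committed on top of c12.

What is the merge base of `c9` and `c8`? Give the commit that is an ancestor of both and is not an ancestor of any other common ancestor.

c3

Ancestors of c9: {c10, c12, c14, c15, c17, c3, c5, c7, c9}.
Ancestors of c8: {c10, c14, c15, c17, c3, c5, c7, c8}.
Common ancestors: {c10, c14, c15, c17, c3, c5, c7}.
Among these, c3 is not an ancestor of any other common ancestor — it is the merge base.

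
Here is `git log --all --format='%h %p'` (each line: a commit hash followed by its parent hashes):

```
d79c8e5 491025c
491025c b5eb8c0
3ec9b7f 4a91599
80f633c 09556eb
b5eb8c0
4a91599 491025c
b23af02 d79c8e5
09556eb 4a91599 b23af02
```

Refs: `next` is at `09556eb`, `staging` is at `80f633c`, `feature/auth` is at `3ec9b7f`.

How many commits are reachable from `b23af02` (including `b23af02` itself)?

4

Walking parent pointers from b23af02: reachable set = {491025c, b23af02, b5eb8c0, d79c8e5}.
That is 4 commits.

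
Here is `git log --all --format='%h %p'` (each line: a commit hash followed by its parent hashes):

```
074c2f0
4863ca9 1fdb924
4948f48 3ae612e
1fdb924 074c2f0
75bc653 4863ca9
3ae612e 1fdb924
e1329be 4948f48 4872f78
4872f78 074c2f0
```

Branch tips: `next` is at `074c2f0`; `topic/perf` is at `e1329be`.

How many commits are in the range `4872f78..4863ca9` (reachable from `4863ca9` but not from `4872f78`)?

2

Reachable from 4863ca9: {074c2f0, 1fdb924, 4863ca9}.
Reachable from 4872f78: {074c2f0, 4872f78}.
In 4863ca9's history but not 4872f78's: {1fdb924, 4863ca9} — 2 commits.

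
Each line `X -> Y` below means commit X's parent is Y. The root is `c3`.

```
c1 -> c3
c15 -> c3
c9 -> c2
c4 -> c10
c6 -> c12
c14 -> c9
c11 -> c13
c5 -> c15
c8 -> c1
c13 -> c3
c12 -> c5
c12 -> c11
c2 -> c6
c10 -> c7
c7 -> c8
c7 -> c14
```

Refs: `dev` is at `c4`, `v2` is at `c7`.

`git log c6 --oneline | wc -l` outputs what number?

7

Walking parent pointers from c6: reachable set = {c11, c12, c13, c15, c3, c5, c6}.
That is 7 commits.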